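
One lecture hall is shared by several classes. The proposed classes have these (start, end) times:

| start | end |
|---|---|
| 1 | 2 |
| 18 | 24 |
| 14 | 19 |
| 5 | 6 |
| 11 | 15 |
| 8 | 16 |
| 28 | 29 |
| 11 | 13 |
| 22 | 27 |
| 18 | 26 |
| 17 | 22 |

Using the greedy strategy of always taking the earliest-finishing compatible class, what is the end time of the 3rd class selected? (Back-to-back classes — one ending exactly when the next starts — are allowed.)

By end time: (1,2), (5,6), (11,13), (11,15), (8,16), (14,19), (17,22), (18,24), (18,26), (22,27), (28,29).
Pick (1,2); next start ≥ 2 → (5,6); next start ≥ 6 → (11,13); next start ≥ 13 → (14,19); next start ≥ 19 → (22,27); next start ≥ 27 → (28,29).
Selected: (1,2) (5,6) (11,13) (14,19) (22,27) (28,29)

13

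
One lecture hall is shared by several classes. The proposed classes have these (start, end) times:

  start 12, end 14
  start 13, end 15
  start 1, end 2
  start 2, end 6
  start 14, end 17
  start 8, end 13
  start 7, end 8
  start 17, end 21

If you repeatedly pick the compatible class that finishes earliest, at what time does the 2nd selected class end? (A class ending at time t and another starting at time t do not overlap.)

By end time: (1,2), (2,6), (7,8), (8,13), (12,14), (13,15), (14,17), (17,21).
Pick (1,2); next start ≥ 2 → (2,6); next start ≥ 6 → (7,8); next start ≥ 8 → (8,13); next start ≥ 13 → (13,15); next start ≥ 15 → (17,21).
Selected: (1,2) (2,6) (7,8) (8,13) (13,15) (17,21)

6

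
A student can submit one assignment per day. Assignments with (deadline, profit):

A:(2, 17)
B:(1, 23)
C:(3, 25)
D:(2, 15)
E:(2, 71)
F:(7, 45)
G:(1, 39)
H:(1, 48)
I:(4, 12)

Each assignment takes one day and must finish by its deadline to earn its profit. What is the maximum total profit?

201

Take jobs in profit order; each goes to the latest open slot no later than its deadline.
Profit order: E=71 H=48 F=45 G=39 C=25 B=23 A=17 D=15 I=12
Assign: E→slot 2, H→slot 1, F→slot 7, G skipped, C→slot 3, B skipped, A skipped, D skipped, I→slot 4.
Slots: [1:H] [2:E] [3:C] [4:I] [7:F]
Profit = 48 + 71 + 25 + 12 + 45 = 201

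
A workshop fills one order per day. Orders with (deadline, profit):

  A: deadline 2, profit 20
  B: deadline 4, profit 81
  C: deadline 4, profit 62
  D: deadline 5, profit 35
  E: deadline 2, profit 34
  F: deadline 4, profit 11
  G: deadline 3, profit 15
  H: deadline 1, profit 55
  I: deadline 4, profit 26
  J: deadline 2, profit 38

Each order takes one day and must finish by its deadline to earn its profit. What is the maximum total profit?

271

Profit order: B=81 C=62 H=55 J=38 D=35 E=34 I=26 A=20 G=15 F=11
Assign: B→slot 4, C→slot 3, H→slot 1, J→slot 2, D→slot 5, E skipped, I skipped, A skipped, G skipped, F skipped.
Slots: [1:H] [2:J] [3:C] [4:B] [5:D]
Profit = 55 + 38 + 62 + 81 + 35 = 271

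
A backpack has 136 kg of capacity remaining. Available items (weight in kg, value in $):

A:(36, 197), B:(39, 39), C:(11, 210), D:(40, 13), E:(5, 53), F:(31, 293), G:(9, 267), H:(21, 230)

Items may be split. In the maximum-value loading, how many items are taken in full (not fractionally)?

Greedy by value/weight ratio, highest first.
Ratios (sorted): G 29.67, C 19.09, H 10.95, E 10.60, F 9.45, A 5.47, B 1.00, D 0.33
take G (9 @ 267); take C (11 @ 210); take H (21 @ 230); take E (5 @ 53); take F (31 @ 293); take A (36 @ 197); take 23/39 of B → 23.00. Capacity used 136/136.
6 item(s) taken whole; one partial (take 23/39 of B).

6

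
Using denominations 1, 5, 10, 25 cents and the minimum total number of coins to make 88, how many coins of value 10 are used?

Use the largest denomination that fits, subtract, and repeat.
88 − 3×25→13 − 1×10→3 − 3×1→0
Count of 10: 1

1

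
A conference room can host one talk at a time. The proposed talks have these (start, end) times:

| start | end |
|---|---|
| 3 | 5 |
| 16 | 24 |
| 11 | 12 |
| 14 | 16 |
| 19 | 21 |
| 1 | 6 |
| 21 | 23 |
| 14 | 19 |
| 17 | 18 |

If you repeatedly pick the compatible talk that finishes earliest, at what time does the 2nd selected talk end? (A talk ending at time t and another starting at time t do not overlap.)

Greedy by earliest finish: after sorting by end time, pick each interval compatible with the last pick.
By end time: (3,5), (1,6), (11,12), (14,16), (17,18), (14,19), (19,21), (21,23), (16,24).
Pick (3,5); next start ≥ 5 → (11,12); next start ≥ 12 → (14,16); next start ≥ 16 → (17,18); next start ≥ 18 → (19,21); next start ≥ 21 → (21,23).
Selected: (3,5) (11,12) (14,16) (17,18) (19,21) (21,23)

12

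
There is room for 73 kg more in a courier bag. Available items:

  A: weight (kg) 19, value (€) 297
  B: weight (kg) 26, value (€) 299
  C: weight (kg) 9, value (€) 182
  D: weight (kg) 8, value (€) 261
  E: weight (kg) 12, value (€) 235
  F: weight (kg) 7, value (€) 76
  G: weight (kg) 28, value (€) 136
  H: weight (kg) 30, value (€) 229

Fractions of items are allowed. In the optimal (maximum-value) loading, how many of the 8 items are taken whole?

Order: D (261/8=32.62) > C (182/9=20.22) > E (235/12=19.58) > A (297/19=15.63) > B (299/26=11.50) > F (76/7=10.86) > H (229/30=7.63) > G (136/28=4.86)
Fill: take D (8 @ 261) → take C (9 @ 182) → take E (12 @ 235) → take A (19 @ 297) → take 25/26 of B → 287.50; 73/73 used.
4 item(s) taken whole; one partial (take 25/26 of B).

4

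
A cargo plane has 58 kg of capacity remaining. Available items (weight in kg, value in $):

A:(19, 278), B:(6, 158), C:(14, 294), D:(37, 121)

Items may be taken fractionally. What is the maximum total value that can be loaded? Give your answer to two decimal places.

792.14

Ratios (sorted): B 26.33, C 21.00, A 14.63, D 3.27
take B (6 @ 158); take C (14 @ 294); take A (19 @ 278); take 19/37 of D → 62.14. Capacity used 58/58.
Total value = 792.14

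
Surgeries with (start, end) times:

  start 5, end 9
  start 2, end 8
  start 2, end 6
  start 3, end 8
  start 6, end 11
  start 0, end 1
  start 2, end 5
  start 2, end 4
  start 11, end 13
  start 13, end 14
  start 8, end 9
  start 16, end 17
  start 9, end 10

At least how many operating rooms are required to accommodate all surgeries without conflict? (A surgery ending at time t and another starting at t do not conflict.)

Count concurrent intervals with a sweep; the peak is the room count.
starts: [0, 2, 2, 2, 2, 3, 5, 6, 8, 9, 11, 13, 16]
ends:   [1, 4, 5, 6, 8, 8, 9, 9, 10, 11, 13, 14, 17]
s0→1 e1→0 s2→1 s2→2 s2→3 s2→4 s3→5  — peak 5.

5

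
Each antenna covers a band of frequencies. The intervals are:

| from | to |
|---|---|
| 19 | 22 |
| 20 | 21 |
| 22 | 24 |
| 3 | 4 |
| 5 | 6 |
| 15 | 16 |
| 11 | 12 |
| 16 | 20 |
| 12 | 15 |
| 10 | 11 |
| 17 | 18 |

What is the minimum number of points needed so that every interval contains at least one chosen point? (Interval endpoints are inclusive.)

7

By right end: [3,4]  [5,6]  [10,11]  [11,12]  [12,15]  [15,16]  [17,18]  [16,20]  [20,21]  [19,22]  [22,24]
[3,4] uncovered → point at 4; [5,6] uncovered → point at 6; [10,11] uncovered → point at 11; [12,15] uncovered → point at 15; [17,18] uncovered → point at 18; [20,21] uncovered → point at 21; [22,24] uncovered → point at 24.
Points: 4, 6, 11, 15, 18, 21, 24 (7 total).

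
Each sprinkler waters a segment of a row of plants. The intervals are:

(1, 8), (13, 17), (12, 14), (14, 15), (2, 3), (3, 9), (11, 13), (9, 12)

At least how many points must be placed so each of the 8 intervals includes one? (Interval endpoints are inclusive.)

3

By right end: [2,3]  [1,8]  [3,9]  [9,12]  [11,13]  [12,14]  [14,15]  [13,17]
[2,3] uncovered → point at 3; [9,12] uncovered → point at 12; [14,15] uncovered → point at 15.
Points: 3, 12, 15 (3 total).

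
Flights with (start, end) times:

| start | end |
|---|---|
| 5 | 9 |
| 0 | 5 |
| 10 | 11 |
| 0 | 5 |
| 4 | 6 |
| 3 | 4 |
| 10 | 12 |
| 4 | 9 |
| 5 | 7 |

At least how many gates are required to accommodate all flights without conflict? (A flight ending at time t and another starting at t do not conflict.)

Count concurrent intervals with a sweep; the peak is the room count.
Events (time:±→running): 0:+→1 0:+→2 3:+→3 4:-→2 4:+→3 4:+→4 … peak 4.

4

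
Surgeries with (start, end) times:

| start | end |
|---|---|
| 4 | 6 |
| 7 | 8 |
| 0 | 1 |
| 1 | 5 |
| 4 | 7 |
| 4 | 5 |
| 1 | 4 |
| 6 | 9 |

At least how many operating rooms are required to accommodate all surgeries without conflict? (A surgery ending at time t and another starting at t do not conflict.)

Events (time:±→running): 0:+→1 1:-→0 1:+→1 1:+→2 4:-→1 4:+→2 4:+→3 4:+→4 … peak 4.

4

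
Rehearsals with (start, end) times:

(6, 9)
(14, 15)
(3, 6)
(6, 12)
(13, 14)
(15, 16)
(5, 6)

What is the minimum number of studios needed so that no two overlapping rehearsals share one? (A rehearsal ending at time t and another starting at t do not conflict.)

2

The answer is the maximum number of intervals overlapping at any instant.
starts: [3, 5, 6, 6, 13, 14, 15]
ends:   [6, 6, 9, 12, 14, 15, 16]
s3→1 s5→2  — peak 2.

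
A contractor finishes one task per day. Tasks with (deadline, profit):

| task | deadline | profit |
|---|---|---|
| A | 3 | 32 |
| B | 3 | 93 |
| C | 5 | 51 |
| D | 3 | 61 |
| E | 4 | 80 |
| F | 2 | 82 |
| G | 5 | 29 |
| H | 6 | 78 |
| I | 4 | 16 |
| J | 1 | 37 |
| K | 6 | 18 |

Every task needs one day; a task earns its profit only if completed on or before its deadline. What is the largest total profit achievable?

445

Profit order: B=93 F=82 E=80 H=78 D=61 C=51 J=37 A=32 G=29 K=18 I=16
Assign: B→slot 3, F→slot 2, E→slot 4, H→slot 6, D→slot 1, C→slot 5, J skipped, A skipped, G skipped, K skipped, I skipped.
Slots: [1:D] [2:F] [3:B] [4:E] [5:C] [6:H]
Profit = 61 + 82 + 93 + 80 + 51 + 78 = 445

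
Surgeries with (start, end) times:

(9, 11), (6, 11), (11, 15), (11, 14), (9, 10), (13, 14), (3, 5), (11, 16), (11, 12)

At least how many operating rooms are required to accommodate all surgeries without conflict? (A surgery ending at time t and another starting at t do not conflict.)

4

Count concurrent intervals with a sweep; the peak is the room count.
starts: [3, 6, 9, 9, 11, 11, 11, 11, 13]
ends:   [5, 10, 11, 11, 12, 14, 14, 15, 16]
s3→1 e5→0 s6→1 s9→2 s9→3 e10→2 e11→1 e11→0 s11→1 s11→2 s11→3 s11→4  — peak 4.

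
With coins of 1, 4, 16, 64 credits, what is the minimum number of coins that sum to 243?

243 − 3×64→51 − 3×16→3 − 3×1→0
Total coins = 3 + 3 + 3 = 9

9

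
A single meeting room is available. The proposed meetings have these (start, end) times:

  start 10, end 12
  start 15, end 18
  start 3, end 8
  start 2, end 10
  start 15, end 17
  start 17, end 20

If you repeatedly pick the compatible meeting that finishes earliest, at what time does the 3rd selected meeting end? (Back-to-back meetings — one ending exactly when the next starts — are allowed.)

17

Order by finish time; keep every interval that doesn't clash with the previous kept one.
Sorted by end: (3,8)  (2,10)  (10,12)  (15,17)  (15,18)  (17,20)
take (3,8); take (10,12); take (15,17); take (17,20).
Selected: (3,8) (10,12) (15,17) (17,20)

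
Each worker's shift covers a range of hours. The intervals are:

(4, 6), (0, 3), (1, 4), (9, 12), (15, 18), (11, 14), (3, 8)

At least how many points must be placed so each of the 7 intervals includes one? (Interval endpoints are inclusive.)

4

Sorted: [0,3] [1,4] [4,6] [3,8] [9,12] [11,14] [15,18]
{[0,3],[1,4]} hit by 3; {[4,6],[3,8]} hit by 6; {[9,12],[11,14]} hit by 12; {[15,18]} hit by 18.
Points: 3, 6, 12, 18 (4 total).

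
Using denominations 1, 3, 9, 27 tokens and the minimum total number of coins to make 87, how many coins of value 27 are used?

3

87 = 3×27 + 2×3
Count of 27: 3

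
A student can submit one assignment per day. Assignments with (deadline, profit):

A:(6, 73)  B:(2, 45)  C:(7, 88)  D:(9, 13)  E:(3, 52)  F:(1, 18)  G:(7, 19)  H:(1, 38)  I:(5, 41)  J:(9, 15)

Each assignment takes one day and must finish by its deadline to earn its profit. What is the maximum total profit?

Sort by profit descending; place each in the latest free slot ≤ its deadline.
By profit: C(d7,88), A(d6,73), E(d3,52), B(d2,45), I(d5,41), H(d1,38), G(d7,19), F(d1,18), J(d9,15), D(d9,13)
C→slot 7; A→slot 6; E→slot 3; B→slot 2; I→slot 5; H→slot 1; G→slot 4; F skipped; J→slot 9; D→slot 8.
Profit = 38 + 45 + 52 + 19 + 41 + 73 + 88 + 13 + 15 = 384

384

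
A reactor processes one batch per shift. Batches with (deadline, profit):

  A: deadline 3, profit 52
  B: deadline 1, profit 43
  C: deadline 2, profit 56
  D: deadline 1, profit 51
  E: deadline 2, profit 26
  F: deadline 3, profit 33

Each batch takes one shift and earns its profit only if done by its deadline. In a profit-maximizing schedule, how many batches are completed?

3

Take jobs in profit order; each goes to the latest open slot no later than its deadline.
By profit: C(d2,56), A(d3,52), D(d1,51), B(d1,43), F(d3,33), E(d2,26)
C→slot 2; A→slot 3; D→slot 1; B skipped; F skipped; E skipped.
3 of 6 scheduled.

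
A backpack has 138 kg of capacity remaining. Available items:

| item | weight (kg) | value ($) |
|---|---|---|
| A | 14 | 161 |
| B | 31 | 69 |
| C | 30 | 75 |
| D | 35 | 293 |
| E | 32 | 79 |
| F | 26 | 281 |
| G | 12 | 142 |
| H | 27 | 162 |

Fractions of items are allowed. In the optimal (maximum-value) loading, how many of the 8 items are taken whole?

5

Order: G (142/12=11.83) > A (161/14=11.50) > F (281/26=10.81) > D (293/35=8.37) > H (162/27=6.00) > C (75/30=2.50) > E (79/32=2.47) > B (69/31=2.23)
Fill: take G (12 @ 142) → take A (14 @ 161) → take F (26 @ 281) → take D (35 @ 293) → take H (27 @ 162) → take 24/30 of C → 60.00; 138/138 used.
5 item(s) taken whole; one partial (take 24/30 of C).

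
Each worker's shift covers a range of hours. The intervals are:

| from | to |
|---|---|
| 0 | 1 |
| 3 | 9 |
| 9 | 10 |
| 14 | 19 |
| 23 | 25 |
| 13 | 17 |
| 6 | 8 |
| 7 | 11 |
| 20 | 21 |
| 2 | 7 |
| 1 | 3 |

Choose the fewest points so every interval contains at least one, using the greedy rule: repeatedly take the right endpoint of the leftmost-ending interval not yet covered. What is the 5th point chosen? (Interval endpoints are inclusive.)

21

Process intervals by earliest right end; each time one isn't hit yet, stab at its right endpoint.
Sorted: [0,1] [1,3] [2,7] [6,8] [3,9] [9,10] [7,11] [13,17] [14,19] [20,21] [23,25]
{[0,1],[1,3]} hit by 1; {[2,7],[6,8],[3,9]} hit by 7; {[9,10],[7,11]} hit by 10; {[13,17],[14,19]} hit by 17; {[20,21]} hit by 21; {[23,25]} hit by 25.
Points: 1, 7, 10, 17, 21, 25 (6 total).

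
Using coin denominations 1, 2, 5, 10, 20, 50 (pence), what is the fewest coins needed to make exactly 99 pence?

6

99 = 1×50 + 2×20 + 1×5 + 2×2
Total coins = 1 + 2 + 1 + 2 = 6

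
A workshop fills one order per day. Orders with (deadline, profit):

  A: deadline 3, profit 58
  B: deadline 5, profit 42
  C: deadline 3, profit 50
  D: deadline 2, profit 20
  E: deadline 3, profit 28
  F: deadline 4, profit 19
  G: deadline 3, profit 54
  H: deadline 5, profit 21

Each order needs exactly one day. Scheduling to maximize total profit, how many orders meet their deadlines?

5

Take jobs in profit order; each goes to the latest open slot no later than its deadline.
By profit: A(d3,58), G(d3,54), C(d3,50), B(d5,42), E(d3,28), H(d5,21), D(d2,20), F(d4,19)
A→slot 3; G→slot 2; C→slot 1; B→slot 5; E skipped; H→slot 4; D skipped; F skipped.
5 of 8 scheduled.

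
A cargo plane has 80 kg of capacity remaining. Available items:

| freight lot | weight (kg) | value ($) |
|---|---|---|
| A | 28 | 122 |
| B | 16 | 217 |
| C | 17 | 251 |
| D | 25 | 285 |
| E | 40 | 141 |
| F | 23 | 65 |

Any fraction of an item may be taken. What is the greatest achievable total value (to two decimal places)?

848.86

Sort by value per unit weight and fill in that order.
Ratios (sorted): C 14.76, B 13.56, D 11.40, A 4.36, E 3.52, F 2.83
take C (17 @ 251); take B (16 @ 217); take D (25 @ 285); take 22/28 of A → 95.86. Capacity used 80/80.
Total value = 848.86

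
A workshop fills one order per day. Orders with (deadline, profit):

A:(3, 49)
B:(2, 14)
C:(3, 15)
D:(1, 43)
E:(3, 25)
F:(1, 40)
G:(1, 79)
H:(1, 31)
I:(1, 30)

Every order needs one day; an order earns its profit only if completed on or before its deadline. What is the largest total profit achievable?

153

Profit order: G=79 A=49 D=43 F=40 H=31 I=30 E=25 C=15 B=14
Assign: G→slot 1, A→slot 3, D skipped, F skipped, H skipped, I skipped, E→slot 2, C skipped, B skipped.
Slots: [1:G] [2:E] [3:A]
Profit = 79 + 25 + 49 = 153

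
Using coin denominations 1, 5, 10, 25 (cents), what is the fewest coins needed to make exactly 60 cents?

3

Use the largest denomination that fits, subtract, and repeat.
60 − 2×25→10 − 1×10→0
Total coins = 2 + 1 = 3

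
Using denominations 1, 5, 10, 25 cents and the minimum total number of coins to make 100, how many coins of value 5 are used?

Use the largest denomination that fits, subtract, and repeat.
100 = 4×25
Count of 5: 0

0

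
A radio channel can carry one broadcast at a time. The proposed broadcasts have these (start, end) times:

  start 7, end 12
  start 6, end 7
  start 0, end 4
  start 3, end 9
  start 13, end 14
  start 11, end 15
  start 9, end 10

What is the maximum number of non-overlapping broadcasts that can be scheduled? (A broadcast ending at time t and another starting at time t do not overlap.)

By end time: (0,4), (6,7), (3,9), (9,10), (7,12), (13,14), (11,15).
Pick (0,4); next start ≥ 4 → (6,7); next start ≥ 7 → (9,10); next start ≥ 10 → (13,14).
Selected 4 broadcasts.

4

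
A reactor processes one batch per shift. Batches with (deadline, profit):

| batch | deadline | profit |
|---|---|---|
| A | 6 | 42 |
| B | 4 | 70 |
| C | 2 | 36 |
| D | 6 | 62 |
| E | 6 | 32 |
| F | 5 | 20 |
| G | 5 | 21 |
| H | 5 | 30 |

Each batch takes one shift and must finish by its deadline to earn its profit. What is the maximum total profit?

Sort by profit descending; place each in the latest free slot ≤ its deadline.
By profit: B(d4,70), D(d6,62), A(d6,42), C(d2,36), E(d6,32), H(d5,30), G(d5,21), F(d5,20)
B→slot 4; D→slot 6; A→slot 5; C→slot 2; E→slot 3; H→slot 1; G skipped; F skipped.
Profit = 30 + 36 + 32 + 70 + 42 + 62 = 272

272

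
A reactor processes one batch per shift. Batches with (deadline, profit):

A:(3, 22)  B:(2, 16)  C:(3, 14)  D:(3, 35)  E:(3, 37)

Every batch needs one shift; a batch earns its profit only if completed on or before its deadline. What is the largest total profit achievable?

94

Sort by profit descending; place each in the latest free slot ≤ its deadline.
By profit: E(d3,37), D(d3,35), A(d3,22), B(d2,16), C(d3,14)
E→slot 3; D→slot 2; A→slot 1; B skipped; C skipped.
Profit = 22 + 35 + 37 = 94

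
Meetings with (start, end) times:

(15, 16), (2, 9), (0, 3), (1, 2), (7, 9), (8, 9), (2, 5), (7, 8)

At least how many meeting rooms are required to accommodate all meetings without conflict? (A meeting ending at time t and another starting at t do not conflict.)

3

Events (time:±→running): 0:+→1 1:+→2 2:-→1 2:+→2 2:+→3 … peak 3.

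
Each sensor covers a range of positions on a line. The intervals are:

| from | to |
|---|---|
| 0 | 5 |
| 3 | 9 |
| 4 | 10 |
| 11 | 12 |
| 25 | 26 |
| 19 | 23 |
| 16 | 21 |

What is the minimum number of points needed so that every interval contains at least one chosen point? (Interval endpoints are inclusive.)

Sort by right endpoint; whenever an interval is uncovered, place a point at its right end.
Sorted: [0,5] [3,9] [4,10] [11,12] [16,21] [19,23] [25,26]
{[0,5],[3,9],[4,10]} hit by 5; {[11,12]} hit by 12; {[16,21],[19,23]} hit by 21; {[25,26]} hit by 26.
Points: 5, 12, 21, 26 (4 total).

4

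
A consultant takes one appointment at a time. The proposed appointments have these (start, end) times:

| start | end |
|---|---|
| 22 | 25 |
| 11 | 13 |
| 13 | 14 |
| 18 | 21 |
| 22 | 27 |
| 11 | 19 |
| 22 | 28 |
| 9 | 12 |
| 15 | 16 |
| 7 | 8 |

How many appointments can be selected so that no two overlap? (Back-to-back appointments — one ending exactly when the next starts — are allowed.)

6

Sorted by end: (7,8)  (9,12)  (11,13)  (13,14)  (15,16)  (11,19)  (18,21)  (22,25)  (22,27)  (22,28)
take (7,8); take (9,12); skip (11,13); take (13,14); take (15,16); skip (11,19); take (18,21); take (22,25); skip (22,28).
Selected 6 appointments.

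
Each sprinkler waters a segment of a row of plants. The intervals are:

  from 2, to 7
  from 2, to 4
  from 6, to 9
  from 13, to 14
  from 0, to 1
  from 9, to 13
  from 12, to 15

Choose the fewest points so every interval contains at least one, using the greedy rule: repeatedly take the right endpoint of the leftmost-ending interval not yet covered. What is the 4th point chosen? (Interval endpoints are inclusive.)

14

Sorted: [0,1] [2,4] [2,7] [6,9] [9,13] [13,14] [12,15]
{[0,1]} hit by 1; {[2,4],[2,7]} hit by 4; {[6,9],[9,13]} hit by 9; {[13,14],[12,15]} hit by 14.
Points: 1, 4, 9, 14 (4 total).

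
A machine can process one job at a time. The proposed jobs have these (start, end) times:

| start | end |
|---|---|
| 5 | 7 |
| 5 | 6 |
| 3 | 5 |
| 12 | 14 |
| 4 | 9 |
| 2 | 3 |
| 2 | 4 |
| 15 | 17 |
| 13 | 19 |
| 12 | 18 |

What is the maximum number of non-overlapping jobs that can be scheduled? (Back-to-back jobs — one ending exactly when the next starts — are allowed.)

5

Order by finish time; keep every interval that doesn't clash with the previous kept one.
Sorted by end: (2,3)  (2,4)  (3,5)  (5,6)  (5,7)  (4,9)  (12,14)  (15,17)  (12,18)  (13,19)
take (2,3); take (3,5); take (5,6); take (12,14); take (15,17); skip (12,18).
Selected 5 jobs.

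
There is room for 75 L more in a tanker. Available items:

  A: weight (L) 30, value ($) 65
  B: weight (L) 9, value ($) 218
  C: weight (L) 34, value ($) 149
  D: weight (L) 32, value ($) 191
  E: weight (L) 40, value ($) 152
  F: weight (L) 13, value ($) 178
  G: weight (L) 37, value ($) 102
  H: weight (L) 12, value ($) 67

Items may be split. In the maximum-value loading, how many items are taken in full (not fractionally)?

Greedy by value/weight ratio, highest first.
Ratios (sorted): B 24.22, F 13.69, D 5.97, H 5.58, C 4.38, E 3.80, G 2.76, A 2.17
take B (9 @ 218); take F (13 @ 178); take D (32 @ 191); take H (12 @ 67); take 9/34 of C → 39.44. Capacity used 75/75.
4 item(s) taken whole; one partial (take 9/34 of C).

4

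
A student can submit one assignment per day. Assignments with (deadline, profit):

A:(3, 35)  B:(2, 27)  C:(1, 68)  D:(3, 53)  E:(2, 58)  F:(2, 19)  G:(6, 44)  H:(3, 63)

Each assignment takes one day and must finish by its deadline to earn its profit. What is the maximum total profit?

Sort by profit descending; place each in the latest free slot ≤ its deadline.
By profit: C(d1,68), H(d3,63), E(d2,58), D(d3,53), G(d6,44), A(d3,35), B(d2,27), F(d2,19)
C→slot 1; H→slot 3; E→slot 2; D skipped; G→slot 6; A skipped; B skipped; F skipped.
Profit = 68 + 58 + 63 + 44 = 233

233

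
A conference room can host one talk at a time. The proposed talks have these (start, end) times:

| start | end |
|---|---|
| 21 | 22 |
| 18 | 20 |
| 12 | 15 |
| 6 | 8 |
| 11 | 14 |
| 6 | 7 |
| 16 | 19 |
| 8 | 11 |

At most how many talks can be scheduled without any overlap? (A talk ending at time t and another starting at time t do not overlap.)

5

Greedy by earliest finish: after sorting by end time, pick each interval compatible with the last pick.
By end time: (6,7), (6,8), (8,11), (11,14), (12,15), (16,19), (18,20), (21,22).
Pick (6,7); next start ≥ 7 → (8,11); next start ≥ 11 → (11,14); next start ≥ 14 → (16,19); next start ≥ 19 → (21,22).
Selected 5 talks.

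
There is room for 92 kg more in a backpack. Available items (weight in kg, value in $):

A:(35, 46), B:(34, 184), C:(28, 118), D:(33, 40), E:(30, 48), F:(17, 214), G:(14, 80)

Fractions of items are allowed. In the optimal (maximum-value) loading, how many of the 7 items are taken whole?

Ratios (sorted): F 12.59, G 5.71, B 5.41, C 4.21, E 1.60, A 1.31, D 1.21
take F (17 @ 214); take G (14 @ 80); take B (34 @ 184); take 27/28 of C → 113.79. Capacity used 92/92.
3 item(s) taken whole; one partial (take 27/28 of C).

3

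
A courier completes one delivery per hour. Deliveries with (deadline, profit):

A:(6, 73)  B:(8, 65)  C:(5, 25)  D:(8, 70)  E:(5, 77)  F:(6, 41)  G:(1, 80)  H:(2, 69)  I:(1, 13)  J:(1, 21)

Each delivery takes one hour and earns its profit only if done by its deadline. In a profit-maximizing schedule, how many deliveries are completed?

8

Sort by profit descending; place each in the latest free slot ≤ its deadline.
By profit: G(d1,80), E(d5,77), A(d6,73), D(d8,70), H(d2,69), B(d8,65), F(d6,41), C(d5,25), J(d1,21), I(d1,13)
G→slot 1; E→slot 5; A→slot 6; D→slot 8; H→slot 2; B→slot 7; F→slot 4; C→slot 3; J skipped; I skipped.
8 of 10 scheduled.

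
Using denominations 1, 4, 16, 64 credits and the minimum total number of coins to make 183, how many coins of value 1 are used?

3

183 − 2×64→55 − 3×16→7 − 1×4→3 − 3×1→0
Count of 1: 3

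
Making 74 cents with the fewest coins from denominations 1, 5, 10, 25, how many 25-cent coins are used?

Greedy: take as many of the largest coin as possible, then repeat with the remainder.
74 = 2×25 + 2×10 + 4×1
Count of 25: 2

2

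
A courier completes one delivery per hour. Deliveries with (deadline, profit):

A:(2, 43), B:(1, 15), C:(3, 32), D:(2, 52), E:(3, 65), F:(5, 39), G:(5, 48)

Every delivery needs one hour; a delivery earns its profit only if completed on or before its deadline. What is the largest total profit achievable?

247

Sort by profit descending; place each in the latest free slot ≤ its deadline.
By profit: E(d3,65), D(d2,52), G(d5,48), A(d2,43), F(d5,39), C(d3,32), B(d1,15)
E→slot 3; D→slot 2; G→slot 5; A→slot 1; F→slot 4; C skipped; B skipped.
Profit = 43 + 52 + 65 + 39 + 48 = 247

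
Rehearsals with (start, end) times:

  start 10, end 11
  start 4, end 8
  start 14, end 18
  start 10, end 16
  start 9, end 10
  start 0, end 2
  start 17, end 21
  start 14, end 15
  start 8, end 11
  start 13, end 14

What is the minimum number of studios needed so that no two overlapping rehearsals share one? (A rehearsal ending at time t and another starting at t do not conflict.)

3

The answer is the maximum number of intervals overlapping at any instant.
Events (time:±→running): 0:+→1 2:-→0 4:+→1 8:-→0 8:+→1 9:+→2 10:-→1 10:+→2 10:+→3 … peak 3.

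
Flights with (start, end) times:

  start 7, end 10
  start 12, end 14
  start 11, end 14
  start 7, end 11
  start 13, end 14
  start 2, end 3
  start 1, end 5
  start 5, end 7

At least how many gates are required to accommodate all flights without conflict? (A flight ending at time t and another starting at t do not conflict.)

3

The answer is the maximum number of intervals overlapping at any instant.
starts: [1, 2, 5, 7, 7, 11, 12, 13]
ends:   [3, 5, 7, 10, 11, 14, 14, 14]
s1→1 s2→2 e3→1 e5→0 s5→1 e7→0 s7→1 s7→2 e10→1 e11→0 s11→1 s12→2 s13→3  — peak 3.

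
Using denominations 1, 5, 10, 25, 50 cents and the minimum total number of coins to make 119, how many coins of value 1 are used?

4

119 − 2×50→19 − 1×10→9 − 1×5→4 − 4×1→0
Count of 1: 4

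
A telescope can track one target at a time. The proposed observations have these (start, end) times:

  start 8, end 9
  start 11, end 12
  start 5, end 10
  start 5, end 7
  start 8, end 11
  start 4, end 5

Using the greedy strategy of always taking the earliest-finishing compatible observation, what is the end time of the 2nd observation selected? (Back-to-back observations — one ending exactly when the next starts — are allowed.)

By end time: (4,5), (5,7), (8,9), (5,10), (8,11), (11,12).
Pick (4,5); next start ≥ 5 → (5,7); next start ≥ 7 → (8,9); next start ≥ 9 → (11,12).
Selected: (4,5) (5,7) (8,9) (11,12)

7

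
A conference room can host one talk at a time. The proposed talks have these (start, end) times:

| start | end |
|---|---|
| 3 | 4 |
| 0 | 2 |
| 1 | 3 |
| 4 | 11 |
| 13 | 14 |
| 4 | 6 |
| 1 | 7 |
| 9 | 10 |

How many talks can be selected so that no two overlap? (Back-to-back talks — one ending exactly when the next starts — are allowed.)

5

By end time: (0,2), (1,3), (3,4), (4,6), (1,7), (9,10), (4,11), (13,14).
Pick (0,2); next start ≥ 2 → (3,4); next start ≥ 4 → (4,6); next start ≥ 6 → (9,10); next start ≥ 10 → (13,14).
Selected 5 talks.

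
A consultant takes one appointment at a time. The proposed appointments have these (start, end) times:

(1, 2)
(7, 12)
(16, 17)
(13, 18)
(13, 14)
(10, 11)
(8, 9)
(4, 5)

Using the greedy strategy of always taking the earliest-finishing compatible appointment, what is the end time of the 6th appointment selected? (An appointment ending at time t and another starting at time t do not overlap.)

17

Order by finish time; keep every interval that doesn't clash with the previous kept one.
Sorted by end: (1,2)  (4,5)  (8,9)  (10,11)  (7,12)  (13,14)  (16,17)  (13,18)
take (1,2); take (4,5); take (8,9); take (10,11); skip (7,12); take (13,14); take (16,17); skip (13,18).
Selected: (1,2) (4,5) (8,9) (10,11) (13,14) (16,17)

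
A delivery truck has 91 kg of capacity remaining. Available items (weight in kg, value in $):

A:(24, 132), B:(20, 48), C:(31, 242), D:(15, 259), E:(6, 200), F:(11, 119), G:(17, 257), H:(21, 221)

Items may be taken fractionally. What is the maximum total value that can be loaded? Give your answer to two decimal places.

Sort by value per unit weight and fill in that order.
Order: E (200/6=33.33) > D (259/15=17.27) > G (257/17=15.12) > F (119/11=10.82) > H (221/21=10.52) > C (242/31=7.81) > A (132/24=5.50) > B (48/20=2.40)
Fill: take E (6 @ 200) → take D (15 @ 259) → take G (17 @ 257) → take F (11 @ 119) → take H (21 @ 221) → take 21/31 of C → 163.94; 91/91 used.
Total value = 1219.94

1219.94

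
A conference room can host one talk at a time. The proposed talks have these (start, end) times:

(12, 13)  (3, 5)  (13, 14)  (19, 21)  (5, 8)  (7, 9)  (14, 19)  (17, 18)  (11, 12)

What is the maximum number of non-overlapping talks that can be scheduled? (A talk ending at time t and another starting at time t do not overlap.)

Sort by end time and greedily take each interval whose start is ≥ the last chosen end.
Sorted by end: (3,5)  (5,8)  (7,9)  (11,12)  (12,13)  (13,14)  (17,18)  (14,19)  (19,21)
take (3,5); take (5,8); skip (7,9); take (11,12); take (12,13); take (13,14); take (17,18); take (19,21).
Selected 7 talks.

7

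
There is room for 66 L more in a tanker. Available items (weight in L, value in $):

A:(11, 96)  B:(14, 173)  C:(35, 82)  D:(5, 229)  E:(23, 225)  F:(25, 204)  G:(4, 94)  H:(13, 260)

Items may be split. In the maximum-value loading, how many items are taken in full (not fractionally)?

5

Sort by value per unit weight and fill in that order.
Order: D (229/5=45.80) > G (94/4=23.50) > H (260/13=20.00) > B (173/14=12.36) > E (225/23=9.78) > A (96/11=8.73) > F (204/25=8.16) > C (82/35=2.34)
Fill: take D (5 @ 229) → take G (4 @ 94) → take H (13 @ 260) → take B (14 @ 173) → take E (23 @ 225) → take 7/11 of A → 61.09; 66/66 used.
5 item(s) taken whole; one partial (take 7/11 of A).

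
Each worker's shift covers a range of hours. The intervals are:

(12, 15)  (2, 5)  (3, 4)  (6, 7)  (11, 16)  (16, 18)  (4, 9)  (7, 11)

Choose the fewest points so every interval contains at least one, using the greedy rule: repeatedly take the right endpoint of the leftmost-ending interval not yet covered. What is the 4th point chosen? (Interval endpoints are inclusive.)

By right end: [3,4]  [2,5]  [6,7]  [4,9]  [7,11]  [12,15]  [11,16]  [16,18]
[3,4] uncovered → point at 4; [6,7] uncovered → point at 7; [12,15] uncovered → point at 15; [16,18] uncovered → point at 18.
Points: 4, 7, 15, 18 (4 total).

18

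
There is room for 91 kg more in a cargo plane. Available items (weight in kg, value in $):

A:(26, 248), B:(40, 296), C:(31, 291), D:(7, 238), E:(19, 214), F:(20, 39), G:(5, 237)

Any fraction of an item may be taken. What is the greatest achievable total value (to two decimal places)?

1250.20

Sort by value per unit weight and fill in that order.
Ratios (sorted): G 47.40, D 34.00, E 11.26, A 9.54, C 9.39, B 7.40, F 1.95
take G (5 @ 237); take D (7 @ 238); take E (19 @ 214); take A (26 @ 248); take C (31 @ 291); take 3/40 of B → 22.20. Capacity used 91/91.
Total value = 1250.20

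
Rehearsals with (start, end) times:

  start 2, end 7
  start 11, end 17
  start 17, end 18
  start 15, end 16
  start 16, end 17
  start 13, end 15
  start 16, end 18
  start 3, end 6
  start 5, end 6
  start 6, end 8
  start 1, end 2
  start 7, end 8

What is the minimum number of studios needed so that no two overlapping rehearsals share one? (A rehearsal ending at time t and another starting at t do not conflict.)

Events (time:±→running): 1:+→1 2:-→0 2:+→1 3:+→2 5:+→3 … peak 3.

3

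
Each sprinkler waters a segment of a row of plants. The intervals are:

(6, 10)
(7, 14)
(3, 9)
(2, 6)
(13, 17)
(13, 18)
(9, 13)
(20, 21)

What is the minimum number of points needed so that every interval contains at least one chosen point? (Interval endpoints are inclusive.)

3

Sort by right endpoint; whenever an interval is uncovered, place a point at its right end.
By right end: [2,6]  [3,9]  [6,10]  [9,13]  [7,14]  [13,17]  [13,18]  [20,21]
[2,6] uncovered → point at 6; [9,13] uncovered → point at 13; [20,21] uncovered → point at 21.
Points: 6, 13, 21 (3 total).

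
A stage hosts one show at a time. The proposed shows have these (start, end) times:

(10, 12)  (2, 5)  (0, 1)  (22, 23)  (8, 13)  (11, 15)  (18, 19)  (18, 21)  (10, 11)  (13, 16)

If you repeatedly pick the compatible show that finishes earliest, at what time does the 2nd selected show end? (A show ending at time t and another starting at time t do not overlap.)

Sort by end time and greedily take each interval whose start is ≥ the last chosen end.
By end time: (0,1), (2,5), (10,11), (10,12), (8,13), (11,15), (13,16), (18,19), (18,21), (22,23).
Pick (0,1); next start ≥ 1 → (2,5); next start ≥ 5 → (10,11); next start ≥ 11 → (11,15); next start ≥ 15 → (18,19); next start ≥ 19 → (22,23).
Selected: (0,1) (2,5) (10,11) (11,15) (18,19) (22,23)

5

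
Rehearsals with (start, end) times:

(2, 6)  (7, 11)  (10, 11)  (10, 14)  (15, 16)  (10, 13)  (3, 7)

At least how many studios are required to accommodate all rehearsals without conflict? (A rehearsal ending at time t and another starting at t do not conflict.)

4

Events (time:±→running): 2:+→1 3:+→2 6:-→1 7:-→0 7:+→1 10:+→2 10:+→3 10:+→4 … peak 4.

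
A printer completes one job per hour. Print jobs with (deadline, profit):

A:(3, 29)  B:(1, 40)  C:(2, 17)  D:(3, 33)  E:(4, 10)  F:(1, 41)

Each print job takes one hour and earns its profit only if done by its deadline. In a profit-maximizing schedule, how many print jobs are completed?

4

Take jobs in profit order; each goes to the latest open slot no later than its deadline.
Profit order: F=41 B=40 D=33 A=29 C=17 E=10
Assign: F→slot 1, B skipped, D→slot 3, A→slot 2, C skipped, E→slot 4.
Slots: [1:F] [2:A] [3:D] [4:E]
4 of 6 scheduled.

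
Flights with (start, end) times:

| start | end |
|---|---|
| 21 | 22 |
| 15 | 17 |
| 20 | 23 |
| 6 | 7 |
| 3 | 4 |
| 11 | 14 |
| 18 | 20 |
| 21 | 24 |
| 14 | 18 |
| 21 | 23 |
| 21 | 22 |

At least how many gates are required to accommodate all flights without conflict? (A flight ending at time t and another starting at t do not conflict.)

5

Count concurrent intervals with a sweep; the peak is the room count.
starts: [3, 6, 11, 14, 15, 18, 20, 21, 21, 21, 21]
ends:   [4, 7, 14, 17, 18, 20, 22, 22, 23, 23, 24]
s3→1 e4→0 s6→1 e7→0 s11→1 e14→0 s14→1 s15→2 e17→1 e18→0 s18→1 e20→0 s20→1 s21→2 s21→3 s21→4 s21→5  — peak 5.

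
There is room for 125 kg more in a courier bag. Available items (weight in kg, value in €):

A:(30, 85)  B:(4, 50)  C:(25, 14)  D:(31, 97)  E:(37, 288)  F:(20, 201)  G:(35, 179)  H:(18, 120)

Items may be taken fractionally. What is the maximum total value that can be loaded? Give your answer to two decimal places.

872.42

Ratios (sorted): B 12.50, F 10.05, E 7.78, H 6.67, G 5.11, D 3.13, A 2.83, C 0.56
take B (4 @ 50); take F (20 @ 201); take E (37 @ 288); take H (18 @ 120); take G (35 @ 179); take 11/31 of D → 34.42. Capacity used 125/125.
Total value = 872.42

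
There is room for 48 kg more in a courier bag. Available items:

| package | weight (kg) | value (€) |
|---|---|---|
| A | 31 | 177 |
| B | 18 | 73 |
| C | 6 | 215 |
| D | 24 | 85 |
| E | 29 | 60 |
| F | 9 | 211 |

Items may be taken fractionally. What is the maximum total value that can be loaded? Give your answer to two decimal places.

611.11

Order: C (215/6=35.83) > F (211/9=23.44) > A (177/31=5.71) > B (73/18=4.06) > D (85/24=3.54) > E (60/29=2.07)
Fill: take C (6 @ 215) → take F (9 @ 211) → take A (31 @ 177) → take 2/18 of B → 8.11; 48/48 used.
Total value = 611.11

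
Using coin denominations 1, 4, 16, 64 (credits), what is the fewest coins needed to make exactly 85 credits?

4

Use the largest denomination that fits, subtract, and repeat.
85 = 1×64 + 1×16 + 1×4 + 1×1
Total coins = 1 + 1 + 1 + 1 = 4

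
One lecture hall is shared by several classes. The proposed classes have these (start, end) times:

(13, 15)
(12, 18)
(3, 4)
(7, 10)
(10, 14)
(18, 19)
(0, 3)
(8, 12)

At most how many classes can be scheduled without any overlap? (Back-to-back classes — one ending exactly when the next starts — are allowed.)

5

By end time: (0,3), (3,4), (7,10), (8,12), (10,14), (13,15), (12,18), (18,19).
Pick (0,3); next start ≥ 3 → (3,4); next start ≥ 4 → (7,10); next start ≥ 10 → (10,14); next start ≥ 14 → (18,19).
Selected 5 classes.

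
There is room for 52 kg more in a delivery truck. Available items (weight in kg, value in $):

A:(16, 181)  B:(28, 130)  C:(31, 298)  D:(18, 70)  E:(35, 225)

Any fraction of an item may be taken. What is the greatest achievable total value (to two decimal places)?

511.14

Sort by value per unit weight and fill in that order.
Order: A (181/16=11.31) > C (298/31=9.61) > E (225/35=6.43) > B (130/28=4.64) > D (70/18=3.89)
Fill: take A (16 @ 181) → take C (31 @ 298) → take 5/35 of E → 32.14; 52/52 used.
Total value = 511.14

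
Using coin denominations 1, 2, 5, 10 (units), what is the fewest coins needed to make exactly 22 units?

3

22 − 2×10→2 − 1×2→0
Total coins = 2 + 1 = 3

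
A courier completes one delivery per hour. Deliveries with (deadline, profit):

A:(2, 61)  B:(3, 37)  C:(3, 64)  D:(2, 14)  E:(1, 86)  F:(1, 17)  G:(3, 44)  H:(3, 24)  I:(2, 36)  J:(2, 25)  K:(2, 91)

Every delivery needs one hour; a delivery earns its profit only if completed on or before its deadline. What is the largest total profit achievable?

241

By profit: K(d2,91), E(d1,86), C(d3,64), A(d2,61), G(d3,44), B(d3,37), I(d2,36), J(d2,25), H(d3,24), F(d1,17), D(d2,14)
K→slot 2; E→slot 1; C→slot 3; A skipped; G skipped; B skipped; I skipped; J skipped; H skipped; F skipped; D skipped.
Profit = 86 + 91 + 64 = 241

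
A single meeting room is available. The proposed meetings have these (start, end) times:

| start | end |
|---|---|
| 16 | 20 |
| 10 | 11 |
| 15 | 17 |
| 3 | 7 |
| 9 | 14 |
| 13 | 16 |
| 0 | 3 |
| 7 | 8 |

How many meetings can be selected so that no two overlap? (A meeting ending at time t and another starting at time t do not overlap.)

6

Order by finish time; keep every interval that doesn't clash with the previous kept one.
Sorted by end: (0,3)  (3,7)  (7,8)  (10,11)  (9,14)  (13,16)  (15,17)  (16,20)
take (0,3); take (3,7); take (7,8); take (10,11); skip (9,14); take (13,16); take (16,20).
Selected 6 meetings.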